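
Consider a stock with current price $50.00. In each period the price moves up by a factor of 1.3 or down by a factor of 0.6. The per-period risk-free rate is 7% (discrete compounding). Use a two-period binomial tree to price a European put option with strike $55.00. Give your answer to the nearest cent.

$9.66

Risk-neutral probability p = (1 + 0.07 − 0.6)/(1.3 − 0.6) = 0.4700/0.7000 = 0.6714
Terminal stock prices: S_uu = 84.5, S_ud = 39, S_dd = 18
Terminal payoffs (K − S): max(-29.5, 0) = 0, max(16, 0) = 16, max(37, 0) = 37
Node u (S = 65): V_u = 1/1.07·[0.6714·0.0000 + 0.3286·16.0000] = 4.9132
Node d (S = 30): V_d = 1/1.07·[0.6714·16.0000 + 0.3286·37.0000] = 21.4019
Node 0 (S = 50): V_0 = 1/1.07·[0.6714·4.9132 + 0.3286·21.4019] = 9.6551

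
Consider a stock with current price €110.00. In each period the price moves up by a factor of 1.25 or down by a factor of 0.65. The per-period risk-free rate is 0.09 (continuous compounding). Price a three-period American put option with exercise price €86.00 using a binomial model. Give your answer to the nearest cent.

€4.51

Risk-neutral probability p = (e^0.09 − 0.65)/(1.25 − 0.65) = 0.4442/0.6000 = 0.7403
Terminal stock prices: S_uuu = 214.8, S_uud = 111.7, S_udd = 58.09, S_ddd = 30.21
Terminal payoffs (K − S): max(-128.8, 0) = 0, max(-25.72, 0) = 0, max(27.91, 0) = 27.91, max(55.79, 0) = 55.79
Node uu (S = 171.9): continuation = e^(−0.09)·[0.7403·0.0000 + 0.2597·0.0000] = 0.0000; exercise value = 0.0000 ≤ continuation, so V_uu = 0.0000
Node ud (S = 89.38): continuation = e^(−0.09)·[0.7403·0.0000 + 0.2597·27.9062] = 6.6237; exercise value = 0.0000 ≤ continuation, so V_ud = 6.6237
Node dd (S = 46.48): continuation = e^(−0.09)·[0.7403·27.9062 + 0.2597·55.7912] = 32.1231; exercise value = 39.5250 > continuation, so V_dd = 39.5250 (exercise)
Node u (S = 137.5): continuation = e^(−0.09)·[0.7403·0.0000 + 0.2597·6.6237] = 1.5722; exercise value = 0.0000 ≤ continuation, so V_u = 1.5722
Node d (S = 71.5): continuation = e^(−0.09)·[0.7403·6.6237 + 0.2597·39.5250] = 13.8630; exercise value = 14.5000 > continuation, so V_d = 14.5000 (exercise)
Node 0 (S = 110): continuation = e^(−0.09)·[0.7403·1.5722 + 0.2597·14.5000] = 4.5054; exercise value = 0.0000 ≤ continuation, so V_0 = 4.5054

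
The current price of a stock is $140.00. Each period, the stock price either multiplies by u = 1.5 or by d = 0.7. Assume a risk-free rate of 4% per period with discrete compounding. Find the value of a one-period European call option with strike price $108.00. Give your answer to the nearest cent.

Risk-neutral probability p = (1 + 0.04 − 0.7)/(1.5 − 0.7) = 0.3400/0.8000 = 0.4250
Terminal stock prices: S_u = 210, S_d = 98
Terminal payoffs (S − K): max(102, 0) = 102, max(-10, 0) = 0
Node 0 (S = 140): V_0 = 1/1.04·[0.4250·102.0000 + 0.5750·0.0000] = 41.6827

$41.68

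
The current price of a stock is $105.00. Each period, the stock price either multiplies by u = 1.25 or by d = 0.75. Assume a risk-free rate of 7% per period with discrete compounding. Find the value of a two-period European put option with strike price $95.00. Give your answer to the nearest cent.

Risk-neutral probability p = (1 + 0.07 − 0.75)/(1.25 − 0.75) = 0.3200/0.5000 = 0.6400
Terminal stock prices: S_uu = 164.1, S_ud = 98.44, S_dd = 59.06
Terminal payoffs (K − S): max(-69.06, 0) = 0, max(-3.438, 0) = 0, max(35.94, 0) = 35.94
Node u (S = 131.2): V_u = 1/1.07·[0.6400·0.0000 + 0.3600·0.0000] = 0.0000
Node d (S = 78.75): V_d = 1/1.07·[0.6400·0.0000 + 0.3600·35.9375] = 12.0911
Node 0 (S = 105): V_0 = 1/1.07·[0.6400·0.0000 + 0.3600·12.0911] = 4.0680

$4.07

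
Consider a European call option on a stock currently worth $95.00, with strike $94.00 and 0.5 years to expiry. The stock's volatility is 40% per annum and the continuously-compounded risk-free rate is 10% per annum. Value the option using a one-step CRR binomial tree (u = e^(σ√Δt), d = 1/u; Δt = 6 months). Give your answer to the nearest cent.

CRR parameters: u = e^(σ√Δt) = e^(0.4·√0.5) = 1.3269, d = 1/u = 0.7536
Per-period rate: rΔt = 0.1·0.5 = 0.05, so R = e^0.05 = 1.0513
Risk-neutral probability p = (e^0.05 − 0.7536)/(1.3269 − 0.7536) = 0.2976/0.5733 = 0.5192
Terminal stock prices: S_u = 126.1, S_d = 71.6
Terminal payoffs (S − K): max(32.06, 0) = 32.06, max(-22.4, 0) = 0
Node 0 (S = 95): V_0 = e^(−0.05)·[0.5192·32.0552 + 0.4808·0.0000] = 15.8312

$15.83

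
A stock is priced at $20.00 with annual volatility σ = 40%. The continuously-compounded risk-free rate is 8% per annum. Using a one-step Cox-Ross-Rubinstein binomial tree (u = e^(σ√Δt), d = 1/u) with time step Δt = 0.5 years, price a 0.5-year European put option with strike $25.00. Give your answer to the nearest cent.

CRR parameters: u = e^(σ√Δt) = e^(0.4·√0.5) = 1.3269, d = 1/u = 0.7536
Per-period rate: rΔt = 0.08·0.5 = 0.04, so R = e^0.04 = 1.0408
Risk-neutral probability p = (e^0.04 − 0.7536)/(1.3269 − 0.7536) = 0.2872/0.5733 = 0.5009
Terminal stock prices: S_u = 26.54, S_d = 15.07
Terminal payoffs (K − S): max(-1.538, 0) = 0, max(9.927, 0) = 9.927
Node 0 (S = 20): V_0 = e^(−0.04)·[0.5009·0.0000 + 0.4991·9.9272] = 4.7599

$4.76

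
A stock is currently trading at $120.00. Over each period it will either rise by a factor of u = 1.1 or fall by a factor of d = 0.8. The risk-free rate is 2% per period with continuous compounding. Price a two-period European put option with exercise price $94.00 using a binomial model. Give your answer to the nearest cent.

Risk-neutral probability p = (e^0.02 − 0.8)/(1.1 − 0.8) = 0.2202/0.3000 = 0.7340
Terminal stock prices: S_uu = 145.2, S_ud = 105.6, S_dd = 76.8
Terminal payoffs (K − S): max(-51.2, 0) = 0, max(-11.6, 0) = 0, max(17.2, 0) = 17.2
Node u (S = 132): V_u = e^(−0.02)·[0.7340·0.0000 + 0.2660·0.0000] = 0.0000
Node d (S = 96): V_d = e^(−0.02)·[0.7340·0.0000 + 0.2660·17.2000] = 4.4845
Node 0 (S = 120): V_0 = e^(−0.02)·[0.7340·0.0000 + 0.2660·4.4845] = 1.1692

$1.17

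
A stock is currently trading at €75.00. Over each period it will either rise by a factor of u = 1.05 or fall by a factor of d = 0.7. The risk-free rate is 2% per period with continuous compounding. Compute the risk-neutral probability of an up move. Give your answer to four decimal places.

Risk-neutral probability p = (e^0.02 − 0.7)/(1.05 − 0.7) = 0.3202/0.3500 = 0.9149

p = 0.9149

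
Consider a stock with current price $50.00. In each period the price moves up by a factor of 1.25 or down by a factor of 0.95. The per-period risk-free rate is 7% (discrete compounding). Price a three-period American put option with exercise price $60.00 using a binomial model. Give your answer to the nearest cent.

Risk-neutral probability p = (1 + 0.07 − 0.95)/(1.25 − 0.95) = 0.1200/0.3000 = 0.4000
Terminal stock prices: S_uuu = 97.66, S_uud = 74.22, S_udd = 56.41, S_ddd = 42.87
Terminal payoffs (K − S): max(-37.66, 0) = 0, max(-14.22, 0) = 0, max(3.594, 0) = 3.594, max(17.13, 0) = 17.13
Node uu (S = 78.12): continuation = 1/1.07·[0.4000·0.0000 + 0.6000·0.0000] = 0.0000; exercise value = 0.0000 ≤ continuation, so V_uu = 0.0000
Node ud (S = 59.38): continuation = 1/1.07·[0.4000·0.0000 + 0.6000·3.5938] = 2.0152; exercise value = 0.6250 ≤ continuation, so V_ud = 2.0152
Node dd (S = 45.12): continuation = 1/1.07·[0.4000·3.5938 + 0.6000·17.1313] = 10.9498; exercise value = 14.8750 > continuation, so V_dd = 14.8750 (exercise)
Node u (S = 62.5): continuation = 1/1.07·[0.4000·0.0000 + 0.6000·2.0152] = 1.1300; exercise value = 0.0000 ≤ continuation, so V_u = 1.1300
Node d (S = 47.5): continuation = 1/1.07·[0.4000·2.0152 + 0.6000·14.8750] = 9.0945; exercise value = 12.5000 > continuation, so V_d = 12.5000 (exercise)
Node 0 (S = 50): continuation = 1/1.07·[0.4000·1.1300 + 0.6000·12.5000] = 7.4318; exercise value = 10.0000 > continuation, so V_0 = 10.0000 (exercise)

$10.00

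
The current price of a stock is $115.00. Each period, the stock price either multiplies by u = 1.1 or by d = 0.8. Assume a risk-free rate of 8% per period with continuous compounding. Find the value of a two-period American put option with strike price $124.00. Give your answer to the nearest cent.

Risk-neutral probability p = (e^0.08 − 0.8)/(1.1 − 0.8) = 0.2833/0.3000 = 0.9443
Terminal stock prices: S_uu = 139.2, S_ud = 101.2, S_dd = 73.6
Terminal payoffs (K − S): max(-15.15, 0) = 0, max(22.8, 0) = 22.8, max(50.4, 0) = 50.4
Node u (S = 126.5): continuation = e^(−0.08)·[0.9443·0.0000 + 0.0557·22.8000] = 1.1725; exercise value = 0.0000 ≤ continuation, so V_u = 1.1725
Node d (S = 92): continuation = e^(−0.08)·[0.9443·22.8000 + 0.0557·50.4000] = 22.4664; exercise value = 32.0000 > continuation, so V_d = 32.0000 (exercise)
Node 0 (S = 115): continuation = e^(−0.08)·[0.9443·1.1725 + 0.0557·32.0000] = 2.6677; exercise value = 9.0000 > continuation, so V_0 = 9.0000 (exercise)

$9.00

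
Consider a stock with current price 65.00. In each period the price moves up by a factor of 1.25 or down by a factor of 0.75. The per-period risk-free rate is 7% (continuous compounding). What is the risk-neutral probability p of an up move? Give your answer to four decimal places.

p = 0.6450

Risk-neutral probability p = (e^0.07 − 0.75)/(1.25 − 0.75) = 0.3225/0.5000 = 0.6450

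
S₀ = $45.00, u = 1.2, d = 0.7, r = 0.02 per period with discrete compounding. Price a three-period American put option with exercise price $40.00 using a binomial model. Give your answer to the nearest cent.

$4.35

Risk-neutral probability p = (1 + 0.02 − 0.7)/(1.2 − 0.7) = 0.3200/0.5000 = 0.6400
Terminal stock prices: S_uuu = 77.76, S_uud = 45.36, S_udd = 26.46, S_ddd = 15.43
Terminal payoffs (K − S): max(-37.76, 0) = 0, max(-5.36, 0) = 0, max(13.54, 0) = 13.54, max(24.57, 0) = 24.57
Node uu (S = 64.8): continuation = 1/1.02·[0.6400·0.0000 + 0.3600·0.0000] = 0.0000; exercise value = 0.0000 ≤ continuation, so V_uu = 0.0000
Node ud (S = 37.8): continuation = 1/1.02·[0.6400·0.0000 + 0.3600·13.5400] = 4.7788; exercise value = 2.2000 ≤ continuation, so V_ud = 4.7788
Node dd (S = 22.05): continuation = 1/1.02·[0.6400·13.5400 + 0.3600·24.5650] = 17.1657; exercise value = 17.9500 > continuation, so V_dd = 17.9500 (exercise)
Node u (S = 54): continuation = 1/1.02·[0.6400·0.0000 + 0.3600·4.7788] = 1.6866; exercise value = 0.0000 ≤ continuation, so V_u = 1.6866
Node d (S = 31.5): continuation = 1/1.02·[0.6400·4.7788 + 0.3600·17.9500] = 9.3338; exercise value = 8.5000 ≤ continuation, so V_d = 9.3338
Node 0 (S = 45): continuation = 1/1.02·[0.6400·1.6866 + 0.3600·9.3338] = 4.3526; exercise value = 0.0000 ≤ continuation, so V_0 = 4.3526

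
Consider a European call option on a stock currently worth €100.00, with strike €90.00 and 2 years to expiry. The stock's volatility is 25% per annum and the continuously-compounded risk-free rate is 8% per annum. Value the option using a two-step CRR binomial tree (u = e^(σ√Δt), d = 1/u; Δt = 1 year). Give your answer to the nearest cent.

€27.25

CRR parameters: u = e^(σ√Δt) = e^(0.25·√1) = 1.2840, d = 1/u = 0.7788
Per-period rate: rΔt = 0.08·1 = 0.08, so R = e^0.08 = 1.0833
Risk-neutral probability p = (e^0.08 − 0.7788)/(1.2840 − 0.7788) = 0.3045/0.5052 = 0.6027
Terminal stock prices: S_uu = 164.9, S_ud = 100, S_dd = 60.65
Terminal payoffs (S − K): max(74.87, 0) = 74.87, max(10, 0) = 10, max(-29.35, 0) = 0
Node u (S = 128.4): V_u = e^(−0.08)·[0.6027·74.8721 + 0.3973·10.0000] = 45.3221
Node d (S = 77.88): V_d = e^(−0.08)·[0.6027·10.0000 + 0.3973·0.0000] = 5.5634
Node 0 (S = 100): V_0 = e^(−0.08)·[0.6027·45.3221 + 0.3973·5.5634] = 27.2550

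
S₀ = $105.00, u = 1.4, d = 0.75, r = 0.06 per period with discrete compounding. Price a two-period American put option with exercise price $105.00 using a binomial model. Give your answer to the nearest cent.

$12.95

Risk-neutral probability p = (1 + 0.06 − 0.75)/(1.4 − 0.75) = 0.3100/0.6500 = 0.4769
Terminal stock prices: S_uu = 205.8, S_ud = 110.2, S_dd = 59.06
Terminal payoffs (K − S): max(-100.8, 0) = 0, max(-5.25, 0) = 0, max(45.94, 0) = 45.94
Node u (S = 147): continuation = 1/1.06·[0.4769·0.0000 + 0.5231·0.0000] = 0.0000; exercise value = 0.0000 ≤ continuation, so V_u = 0.0000
Node d (S = 78.75): continuation = 1/1.06·[0.4769·0.0000 + 0.5231·45.9375] = 22.6687; exercise value = 26.2500 > continuation, so V_d = 26.2500 (exercise)
Node 0 (S = 105): continuation = 1/1.06·[0.4769·0.0000 + 0.5231·26.2500] = 12.9536; exercise value = 0.0000 ≤ continuation, so V_0 = 12.9536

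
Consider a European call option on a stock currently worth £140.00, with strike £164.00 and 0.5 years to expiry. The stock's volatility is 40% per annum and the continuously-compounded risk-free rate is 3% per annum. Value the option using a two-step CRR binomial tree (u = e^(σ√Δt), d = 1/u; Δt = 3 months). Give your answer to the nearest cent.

£9.71

CRR parameters: u = e^(σ√Δt) = e^(0.4·√0.25) = 1.2214, d = 1/u = 0.8187
Per-period rate: rΔt = 0.03·0.25 = 0.0075, so R = e^0.0075 = 1.0075
Risk-neutral probability p = (e^0.0075 − 0.8187)/(1.2214 − 0.8187) = 0.1888/0.4027 = 0.4689
Terminal stock prices: S_uu = 208.9, S_ud = 140, S_dd = 93.84
Terminal payoffs (S − K): max(44.86, 0) = 44.86, max(-24, 0) = 0, max(-70.16, 0) = 0
Node u (S = 171): V_u = e^(−0.0075)·[0.4689·44.8555 + 0.5311·0.0000] = 20.8739
Node d (S = 114.6): V_d = e^(−0.0075)·[0.4689·0.0000 + 0.5311·0.0000] = 0.0000
Node 0 (S = 140): V_0 = e^(−0.0075)·[0.4689·20.8739 + 0.5311·0.0000] = 9.7138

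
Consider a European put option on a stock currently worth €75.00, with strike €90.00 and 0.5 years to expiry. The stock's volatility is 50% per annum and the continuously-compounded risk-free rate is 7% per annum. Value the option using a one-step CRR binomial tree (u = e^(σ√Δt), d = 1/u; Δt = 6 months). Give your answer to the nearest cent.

€19.40

CRR parameters: u = e^(σ√Δt) = e^(0.5·√0.5) = 1.4241, d = 1/u = 0.7022
Per-period rate: rΔt = 0.07·0.5 = 0.035, so R = e^0.035 = 1.0356
Risk-neutral probability p = (e^0.035 − 0.7022)/(1.4241 − 0.7022) = 0.3334/0.7219 = 0.4619
Terminal stock prices: S_u = 106.8, S_d = 52.66
Terminal payoffs (K − S): max(-16.81, 0) = 0, max(37.34, 0) = 37.34
Node 0 (S = 75): V_0 = e^(−0.035)·[0.4619·0.0000 + 0.5381·37.3359] = 19.4008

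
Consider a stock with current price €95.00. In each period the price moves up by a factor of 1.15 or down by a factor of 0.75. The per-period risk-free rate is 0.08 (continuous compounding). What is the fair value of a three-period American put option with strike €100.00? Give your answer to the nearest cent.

Risk-neutral probability p = (e^0.08 − 0.75)/(1.15 − 0.75) = 0.3333/0.4000 = 0.8332
Terminal stock prices: S_uuu = 144.5, S_uud = 94.23, S_udd = 61.45, S_ddd = 40.08
Terminal payoffs (K − S): max(-44.48, 0) = 0, max(5.772, 0) = 5.772, max(38.55, 0) = 38.55, max(59.92, 0) = 59.92
Node uu (S = 125.6): continuation = e^(−0.08)·[0.8332·0.0000 + 0.1668·5.7719] = 0.8886; exercise value = 0.0000 ≤ continuation, so V_uu = 0.8886
Node ud (S = 81.94): continuation = e^(−0.08)·[0.8332·5.7719 + 0.1668·38.5469] = 10.3741; exercise value = 18.0625 > continuation, so V_ud = 18.0625 (exercise)
Node dd (S = 53.44): continuation = e^(−0.08)·[0.8332·38.5469 + 0.1668·59.9219] = 38.8741; exercise value = 46.5625 > continuation, so V_dd = 46.5625 (exercise)
Node u (S = 109.2): continuation = e^(−0.08)·[0.8332·0.8886 + 0.1668·18.0625] = 3.4644; exercise value = 0.0000 ≤ continuation, so V_u = 3.4644
Node d (S = 71.25): continuation = e^(−0.08)·[0.8332·18.0625 + 0.1668·46.5625] = 21.0616; exercise value = 28.7500 > continuation, so V_d = 28.7500 (exercise)
Node 0 (S = 95): continuation = e^(−0.08)·[0.8332·3.4644 + 0.1668·28.7500] = 7.0910; exercise value = 5.0000 ≤ continuation, so V_0 = 7.0910

€7.09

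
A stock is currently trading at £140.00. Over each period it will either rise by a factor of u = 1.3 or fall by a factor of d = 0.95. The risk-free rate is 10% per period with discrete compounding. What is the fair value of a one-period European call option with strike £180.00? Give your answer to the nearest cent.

£0.78

Risk-neutral probability p = (1 + 0.1 − 0.95)/(1.3 − 0.95) = 0.1500/0.3500 = 0.4286
Terminal stock prices: S_u = 182, S_d = 133
Terminal payoffs (S − K): max(2, 0) = 2, max(-47, 0) = 0
Node 0 (S = 140): V_0 = 1/1.1·[0.4286·2.0000 + 0.5714·0.0000] = 0.7792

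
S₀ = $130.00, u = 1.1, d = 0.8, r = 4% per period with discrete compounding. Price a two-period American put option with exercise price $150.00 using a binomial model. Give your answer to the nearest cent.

Risk-neutral probability p = (1 + 0.04 − 0.8)/(1.1 − 0.8) = 0.2400/0.3000 = 0.8000
Terminal stock prices: S_uu = 157.3, S_ud = 114.4, S_dd = 83.2
Terminal payoffs (K − S): max(-7.3, 0) = 0, max(35.6, 0) = 35.6, max(66.8, 0) = 66.8
Node u (S = 143): continuation = 1/1.04·[0.8000·0.0000 + 0.2000·35.6000] = 6.8462; exercise value = 7.0000 > continuation, so V_u = 7.0000 (exercise)
Node d (S = 104): continuation = 1/1.04·[0.8000·35.6000 + 0.2000·66.8000] = 40.2308; exercise value = 46.0000 > continuation, so V_d = 46.0000 (exercise)
Node 0 (S = 130): continuation = 1/1.04·[0.8000·7.0000 + 0.2000·46.0000] = 14.2308; exercise value = 20.0000 > continuation, so V_0 = 20.0000 (exercise)

$20.00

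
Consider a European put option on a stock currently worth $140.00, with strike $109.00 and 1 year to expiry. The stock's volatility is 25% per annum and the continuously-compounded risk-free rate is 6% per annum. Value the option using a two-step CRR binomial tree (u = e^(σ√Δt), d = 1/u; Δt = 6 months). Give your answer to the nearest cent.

CRR parameters: u = e^(σ√Δt) = e^(0.25·√0.5) = 1.1934, d = 1/u = 0.8380
Per-period rate: rΔt = 0.06·0.5 = 0.03, so R = e^0.03 = 1.0305
Risk-neutral probability p = (e^0.03 − 0.8380)/(1.1934 − 0.8380) = 0.1925/0.3554 = 0.5416
Terminal stock prices: S_uu = 199.4, S_ud = 140, S_dd = 98.31
Terminal payoffs (K − S): max(-90.38, 0) = 0, max(-31, 0) = 0, max(10.69, 0) = 10.69
Node u (S = 167.1): V_u = e^(−0.03)·[0.5416·0.0000 + 0.4584·0.0000] = 0.0000
Node d (S = 117.3): V_d = e^(−0.03)·[0.5416·0.0000 + 0.4584·10.6936] = 4.7570
Node 0 (S = 140): V_0 = e^(−0.03)·[0.5416·0.0000 + 0.4584·4.7570] = 2.1161

$2.12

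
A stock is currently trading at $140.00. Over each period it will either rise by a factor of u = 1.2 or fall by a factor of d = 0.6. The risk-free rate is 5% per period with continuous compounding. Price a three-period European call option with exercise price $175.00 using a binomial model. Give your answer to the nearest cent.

$24.51

Risk-neutral probability p = (e^0.05 − 0.6)/(1.2 − 0.6) = 0.4513/0.6000 = 0.7521
Terminal stock prices: S_uuu = 241.9, S_uud = 121, S_udd = 60.48, S_ddd = 30.24
Terminal payoffs (S − K): max(66.92, 0) = 66.92, max(-54.04, 0) = 0, max(-114.5, 0) = 0, max(-144.8, 0) = 0
Node uu (S = 201.6): V_uu = e^(−0.05)·[0.7521·66.9200 + 0.2479·0.0000] = 47.8771
Node ud (S = 100.8): V_ud = e^(−0.05)·[0.7521·0.0000 + 0.2479·0.0000] = 0.0000
Node dd (S = 50.4): V_dd = e^(−0.05)·[0.7521·0.0000 + 0.2479·0.0000] = 0.0000
Node u (S = 168): V_u = e^(−0.05)·[0.7521·47.8771 + 0.2479·0.0000] = 34.2530
Node d (S = 84): V_d = e^(−0.05)·[0.7521·0.0000 + 0.2479·0.0000] = 0.0000
Node 0 (S = 140): V_0 = e^(−0.05)·[0.7521·34.2530 + 0.2479·0.0000] = 24.5059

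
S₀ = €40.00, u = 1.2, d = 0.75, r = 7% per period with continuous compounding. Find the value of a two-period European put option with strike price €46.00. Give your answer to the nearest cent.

Risk-neutral probability p = (e^0.07 − 0.75)/(1.2 − 0.75) = 0.3225/0.4500 = 0.7167
Terminal stock prices: S_uu = 57.6, S_ud = 36, S_dd = 22.5
Terminal payoffs (K − S): max(-11.6, 0) = 0, max(10, 0) = 10, max(23.5, 0) = 23.5
Node u (S = 48): V_u = e^(−0.07)·[0.7167·0.0000 + 0.2833·10.0000] = 2.6416
Node d (S = 30): V_d = e^(−0.07)·[0.7167·10.0000 + 0.2833·23.5000] = 12.8901
Node 0 (S = 40): V_0 = e^(−0.07)·[0.7167·2.6416 + 0.2833·12.8901] = 5.1703

€5.17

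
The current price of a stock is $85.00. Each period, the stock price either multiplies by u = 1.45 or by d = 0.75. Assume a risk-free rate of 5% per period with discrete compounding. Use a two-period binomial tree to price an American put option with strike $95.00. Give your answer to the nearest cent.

Risk-neutral probability p = (1 + 0.05 − 0.75)/(1.45 − 0.75) = 0.3000/0.7000 = 0.4286
Terminal stock prices: S_uu = 178.7, S_ud = 92.44, S_dd = 47.81
Terminal payoffs (K − S): max(-83.71, 0) = 0, max(2.562, 0) = 2.562, max(47.19, 0) = 47.19
Node u (S = 123.2): continuation = 1/1.05·[0.4286·0.0000 + 0.5714·2.5625] = 1.3946; exercise value = 0.0000 ≤ continuation, so V_u = 1.3946
Node d (S = 63.75): continuation = 1/1.05·[0.4286·2.5625 + 0.5714·47.1875] = 26.7262; exercise value = 31.2500 > continuation, so V_d = 31.2500 (exercise)
Node 0 (S = 85): continuation = 1/1.05·[0.4286·1.3946 + 0.5714·31.2500] = 17.5760; exercise value = 10.0000 ≤ continuation, so V_0 = 17.5760

$17.58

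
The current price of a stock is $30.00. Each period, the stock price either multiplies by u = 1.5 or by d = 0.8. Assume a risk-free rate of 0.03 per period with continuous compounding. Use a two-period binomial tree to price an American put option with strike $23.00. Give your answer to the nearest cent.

$1.61

Risk-neutral probability p = (e^0.03 − 0.8)/(1.5 − 0.8) = 0.2305/0.7000 = 0.3292
Terminal stock prices: S_uu = 67.5, S_ud = 36, S_dd = 19.2
Terminal payoffs (K − S): max(-44.5, 0) = 0, max(-13, 0) = 0, max(3.8, 0) = 3.8
Node u (S = 45): continuation = e^(−0.03)·[0.3292·0.0000 + 0.6708·0.0000] = 0.0000; exercise value = 0.0000 ≤ continuation, so V_u = 0.0000
Node d (S = 24): continuation = e^(−0.03)·[0.3292·0.0000 + 0.6708·3.8000] = 2.4736; exercise value = 0.0000 ≤ continuation, so V_d = 2.4736
Node 0 (S = 30): continuation = e^(−0.03)·[0.3292·0.0000 + 0.6708·2.4736] = 1.6102; exercise value = 0.0000 ≤ continuation, so V_0 = 1.6102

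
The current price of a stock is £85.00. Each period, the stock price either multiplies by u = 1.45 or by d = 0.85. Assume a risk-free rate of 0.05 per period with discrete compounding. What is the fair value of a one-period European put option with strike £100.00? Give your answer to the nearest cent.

£17.62

Risk-neutral probability p = (1 + 0.05 − 0.85)/(1.45 − 0.85) = 0.2000/0.6000 = 0.3333
Terminal stock prices: S_u = 123.2, S_d = 72.25
Terminal payoffs (K − S): max(-23.25, 0) = 0, max(27.75, 0) = 27.75
Node 0 (S = 85): V_0 = 1/1.05·[0.3333·0.0000 + 0.6667·27.7500] = 17.6190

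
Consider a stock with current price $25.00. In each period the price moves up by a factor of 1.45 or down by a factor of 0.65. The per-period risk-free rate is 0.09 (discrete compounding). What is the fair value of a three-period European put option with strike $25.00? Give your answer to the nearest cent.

Risk-neutral probability p = (1 + 0.09 − 0.65)/(1.45 − 0.65) = 0.4400/0.8000 = 0.5500
Terminal stock prices: S_uuu = 76.22, S_uud = 34.17, S_udd = 15.32, S_ddd = 6.866
Terminal payoffs (K − S): max(-51.22, 0) = 0, max(-9.166, 0) = 0, max(9.684, 0) = 9.684, max(18.13, 0) = 18.13
Node uu (S = 52.56): V_uu = 1/1.09·[0.5500·0.0000 + 0.4500·0.0000] = 0.0000
Node ud (S = 23.56): V_ud = 1/1.09·[0.5500·0.0000 + 0.4500·9.6844] = 3.9981
Node dd (S = 10.56): V_dd = 1/1.09·[0.5500·9.6844 + 0.4500·18.1344] = 12.3733
Node u (S = 36.25): V_u = 1/1.09·[0.5500·0.0000 + 0.4500·3.9981] = 1.6506
Node d (S = 16.25): V_d = 1/1.09·[0.5500·3.9981 + 0.4500·12.3733] = 7.1256
Node 0 (S = 25): V_0 = 1/1.09·[0.5500·1.6506 + 0.4500·7.1256] = 3.7747

$3.77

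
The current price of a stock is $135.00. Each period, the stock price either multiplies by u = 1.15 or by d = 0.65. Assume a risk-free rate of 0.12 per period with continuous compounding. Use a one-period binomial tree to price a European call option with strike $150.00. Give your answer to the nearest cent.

Risk-neutral probability p = (e^0.12 − 0.65)/(1.15 − 0.65) = 0.4775/0.5000 = 0.9550
Terminal stock prices: S_u = 155.2, S_d = 87.75
Terminal payoffs (S − K): max(5.25, 0) = 5.25, max(-62.25, 0) = 0
Node 0 (S = 135): V_0 = e^(−0.12)·[0.9550·5.2500 + 0.0450·0.0000] = 4.4468

$4.45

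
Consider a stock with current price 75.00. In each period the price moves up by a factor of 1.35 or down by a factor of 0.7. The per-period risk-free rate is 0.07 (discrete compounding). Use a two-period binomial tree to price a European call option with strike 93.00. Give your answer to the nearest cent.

12.36

Risk-neutral probability p = (1 + 0.07 − 0.7)/(1.35 − 0.7) = 0.3700/0.6500 = 0.5692
Terminal stock prices: S_uu = 136.7, S_ud = 70.88, S_dd = 36.75
Terminal payoffs (S − K): max(43.69, 0) = 43.69, max(-22.12, 0) = 0, max(-56.25, 0) = 0
Node u (S = 101.2): V_u = 1/1.07·[0.5692·43.6875 + 0.4308·0.0000] = 23.2414
Node d (S = 52.5): V_d = 1/1.07·[0.5692·0.0000 + 0.4308·0.0000] = 0.0000
Node 0 (S = 75): V_0 = 1/1.07·[0.5692·23.2414 + 0.4308·0.0000] = 12.3642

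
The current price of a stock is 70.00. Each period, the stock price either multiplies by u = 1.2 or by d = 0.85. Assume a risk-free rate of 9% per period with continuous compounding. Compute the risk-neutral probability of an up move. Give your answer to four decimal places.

p = 0.6976

Risk-neutral probability p = (e^0.09 − 0.85)/(1.2 − 0.85) = 0.2442/0.3500 = 0.6976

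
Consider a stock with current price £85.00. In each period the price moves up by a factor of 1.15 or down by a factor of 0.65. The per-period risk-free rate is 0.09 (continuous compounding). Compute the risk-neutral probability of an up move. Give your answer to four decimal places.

Risk-neutral probability p = (e^0.09 − 0.65)/(1.15 − 0.65) = 0.4442/0.5000 = 0.8883

p = 0.8883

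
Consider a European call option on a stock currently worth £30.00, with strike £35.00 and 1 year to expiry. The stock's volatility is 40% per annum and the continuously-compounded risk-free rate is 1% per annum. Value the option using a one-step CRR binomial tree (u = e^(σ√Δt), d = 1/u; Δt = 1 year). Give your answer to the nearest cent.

£3.99

CRR parameters: u = e^(σ√Δt) = e^(0.4·√1) = 1.4918, d = 1/u = 0.6703
Per-period rate: rΔt = 0.01·1 = 0.01, so R = e^0.01 = 1.0101
Risk-neutral probability p = (e^0.01 − 0.6703)/(1.4918 − 0.6703) = 0.3397/0.8215 = 0.4135
Terminal stock prices: S_u = 44.75, S_d = 20.11
Terminal payoffs (S − K): max(9.755, 0) = 9.755, max(-14.89, 0) = 0
Node 0 (S = 30): V_0 = e^(−0.01)·[0.4135·9.7547 + 0.5865·0.0000] = 3.9939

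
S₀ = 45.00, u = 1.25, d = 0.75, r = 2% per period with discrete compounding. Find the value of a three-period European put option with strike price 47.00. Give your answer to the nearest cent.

7.53

Risk-neutral probability p = (1 + 0.02 − 0.75)/(1.25 − 0.75) = 0.2700/0.5000 = 0.5400
Terminal stock prices: S_uuu = 87.89, S_uud = 52.73, S_udd = 31.64, S_ddd = 18.98
Terminal payoffs (K − S): max(-40.89, 0) = 0, max(-5.734, 0) = 0, max(15.36, 0) = 15.36, max(28.02, 0) = 28.02
Node uu (S = 70.31): V_uu = 1/1.02·[0.5400·0.0000 + 0.4600·0.0000] = 0.0000
Node ud (S = 42.19): V_ud = 1/1.02·[0.5400·0.0000 + 0.4600·15.3594] = 6.9268
Node dd (S = 25.31): V_dd = 1/1.02·[0.5400·15.3594 + 0.4600·28.0156] = 20.7659
Node u (S = 56.25): V_u = 1/1.02·[0.5400·0.0000 + 0.4600·6.9268] = 3.1238
Node d (S = 33.75): V_d = 1/1.02·[0.5400·6.9268 + 0.4600·20.7659] = 13.0321
Node 0 (S = 45): V_0 = 1/1.02·[0.5400·3.1238 + 0.4600·13.0321] = 7.5310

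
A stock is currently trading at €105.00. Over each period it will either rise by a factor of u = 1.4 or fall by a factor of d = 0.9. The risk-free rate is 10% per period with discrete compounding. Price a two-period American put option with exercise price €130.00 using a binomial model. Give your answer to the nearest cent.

Risk-neutral probability p = (1 + 0.1 − 0.9)/(1.4 − 0.9) = 0.2000/0.5000 = 0.4000
Terminal stock prices: S_uu = 205.8, S_ud = 132.3, S_dd = 85.05
Terminal payoffs (K − S): max(-75.8, 0) = 0, max(-2.3, 0) = 0, max(44.95, 0) = 44.95
Node u (S = 147): continuation = 1/1.1·[0.4000·0.0000 + 0.6000·0.0000] = 0.0000; exercise value = 0.0000 ≤ continuation, so V_u = 0.0000
Node d (S = 94.5): continuation = 1/1.1·[0.4000·0.0000 + 0.6000·44.9500] = 24.5182; exercise value = 35.5000 > continuation, so V_d = 35.5000 (exercise)
Node 0 (S = 105): continuation = 1/1.1·[0.4000·0.0000 + 0.6000·35.5000] = 19.3636; exercise value = 25.0000 > continuation, so V_0 = 25.0000 (exercise)

€25.00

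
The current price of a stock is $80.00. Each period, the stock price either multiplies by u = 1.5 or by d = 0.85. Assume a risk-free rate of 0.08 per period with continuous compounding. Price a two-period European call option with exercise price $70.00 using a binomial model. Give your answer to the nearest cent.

$24.62

Risk-neutral probability p = (e^0.08 − 0.85)/(1.5 − 0.85) = 0.2333/0.6500 = 0.3589
Terminal stock prices: S_uu = 180, S_ud = 102, S_dd = 57.8
Terminal payoffs (S − K): max(110, 0) = 110, max(32, 0) = 32, max(-12.2, 0) = 0
Node u (S = 120): V_u = e^(−0.08)·[0.3589·110.0000 + 0.6411·32.0000] = 55.3819
Node d (S = 68): V_d = e^(−0.08)·[0.3589·32.0000 + 0.6411·0.0000] = 10.6019
Node 0 (S = 80): V_0 = e^(−0.08)·[0.3589·55.3819 + 0.6411·10.6019] = 24.6228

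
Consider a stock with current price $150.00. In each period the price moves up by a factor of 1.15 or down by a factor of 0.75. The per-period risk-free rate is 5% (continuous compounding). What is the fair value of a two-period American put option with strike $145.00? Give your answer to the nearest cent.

Risk-neutral probability p = (e^0.05 − 0.75)/(1.15 − 0.75) = 0.3013/0.4000 = 0.7532
Terminal stock prices: S_uu = 198.4, S_ud = 129.4, S_dd = 84.38
Terminal payoffs (K − S): max(-53.37, 0) = 0, max(15.62, 0) = 15.62, max(60.62, 0) = 60.62
Node u (S = 172.5): continuation = e^(−0.05)·[0.7532·0.0000 + 0.2468·15.6250] = 3.6685; exercise value = 0.0000 ≤ continuation, so V_u = 3.6685
Node d (S = 112.5): continuation = e^(−0.05)·[0.7532·15.6250 + 0.2468·60.6250] = 25.4283; exercise value = 32.5000 > continuation, so V_d = 32.5000 (exercise)
Node 0 (S = 150): continuation = e^(−0.05)·[0.7532·3.6685 + 0.2468·32.5000] = 10.2588; exercise value = 0.0000 ≤ continuation, so V_0 = 10.2588

$10.26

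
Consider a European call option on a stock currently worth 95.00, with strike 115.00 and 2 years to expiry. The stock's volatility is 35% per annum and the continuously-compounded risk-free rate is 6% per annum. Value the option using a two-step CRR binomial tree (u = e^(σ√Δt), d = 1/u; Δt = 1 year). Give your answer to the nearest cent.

CRR parameters: u = e^(σ√Δt) = e^(0.35·√1) = 1.4191, d = 1/u = 0.7047
Per-period rate: rΔt = 0.06·1 = 0.06, so R = e^0.06 = 1.0618
Risk-neutral probability p = (e^0.06 − 0.7047)/(1.4191 − 0.7047) = 0.3571/0.7144 = 0.4999
Terminal stock prices: S_uu = 191.3, S_ud = 95, S_dd = 47.18
Terminal payoffs (S − K): max(76.31, 0) = 76.31, max(-20, 0) = 0, max(-67.82, 0) = 0
Node u (S = 134.8): V_u = e^(−0.06)·[0.4999·76.3065 + 0.5001·0.0000] = 35.9272
Node d (S = 66.95): V_d = e^(−0.06)·[0.4999·0.0000 + 0.5001·0.0000] = 0.0000
Node 0 (S = 95): V_0 = e^(−0.06)·[0.4999·35.9272 + 0.5001·0.0000] = 16.9155

16.92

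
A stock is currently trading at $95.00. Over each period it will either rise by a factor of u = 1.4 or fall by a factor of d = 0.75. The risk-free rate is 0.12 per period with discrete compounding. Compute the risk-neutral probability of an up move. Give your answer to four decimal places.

p = 0.5692

Risk-neutral probability p = (1 + 0.12 − 0.75)/(1.4 − 0.75) = 0.3700/0.6500 = 0.5692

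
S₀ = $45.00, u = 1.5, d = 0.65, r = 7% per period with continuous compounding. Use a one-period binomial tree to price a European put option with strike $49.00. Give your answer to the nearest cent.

Risk-neutral probability p = (e^0.07 − 0.65)/(1.5 − 0.65) = 0.4225/0.8500 = 0.4971
Terminal stock prices: S_u = 67.5, S_d = 29.25
Terminal payoffs (K − S): max(-18.5, 0) = 0, max(19.75, 0) = 19.75
Node 0 (S = 45): V_0 = e^(−0.07)·[0.4971·0.0000 + 0.5029·19.7500] = 9.2614

$9.26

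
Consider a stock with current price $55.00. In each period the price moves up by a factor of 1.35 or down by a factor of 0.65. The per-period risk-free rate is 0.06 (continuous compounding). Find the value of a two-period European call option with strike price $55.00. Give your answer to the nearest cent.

Risk-neutral probability p = (e^0.06 − 0.65)/(1.35 − 0.65) = 0.4118/0.7000 = 0.5883
Terminal stock prices: S_uu = 100.2, S_ud = 48.26, S_dd = 23.24
Terminal payoffs (S − K): max(45.24, 0) = 45.24, max(-6.737, 0) = 0, max(-31.76, 0) = 0
Node u (S = 74.25): V_u = e^(−0.06)·[0.5883·45.2375 + 0.4117·0.0000] = 25.0650
Node d (S = 35.75): V_d = e^(−0.06)·[0.5883·0.0000 + 0.4117·0.0000] = 0.0000
Node 0 (S = 55): V_0 = e^(−0.06)·[0.5883·25.0650 + 0.4117·0.0000] = 13.8879

$13.89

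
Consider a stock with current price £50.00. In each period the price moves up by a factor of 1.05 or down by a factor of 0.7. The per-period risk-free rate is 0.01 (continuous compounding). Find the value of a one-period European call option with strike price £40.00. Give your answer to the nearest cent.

£10.96

Risk-neutral probability p = (e^0.01 − 0.7)/(1.05 − 0.7) = 0.3101/0.3500 = 0.8859
Terminal stock prices: S_u = 52.5, S_d = 35
Terminal payoffs (S − K): max(12.5, 0) = 12.5, max(-5, 0) = 0
Node 0 (S = 50): V_0 = e^(−0.01)·[0.8859·12.5000 + 0.1141·0.0000] = 10.9630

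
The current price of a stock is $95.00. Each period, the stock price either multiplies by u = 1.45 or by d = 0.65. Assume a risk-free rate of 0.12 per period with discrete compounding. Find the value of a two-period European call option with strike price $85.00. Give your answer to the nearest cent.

Risk-neutral probability p = (1 + 0.12 − 0.65)/(1.45 − 0.65) = 0.4700/0.8000 = 0.5875
Terminal stock prices: S_uu = 199.7, S_ud = 89.54, S_dd = 40.14
Terminal payoffs (S − K): max(114.7, 0) = 114.7, max(4.538, 0) = 4.538, max(-44.86, 0) = 0
Node u (S = 137.8): V_u = 1/1.12·[0.5875·114.7375 + 0.4125·4.5375] = 61.8571
Node d (S = 61.75): V_d = 1/1.12·[0.5875·4.5375 + 0.4125·0.0000] = 2.3802
Node 0 (S = 95): V_0 = 1/1.12·[0.5875·61.8571 + 0.4125·2.3802] = 33.3240

$33.32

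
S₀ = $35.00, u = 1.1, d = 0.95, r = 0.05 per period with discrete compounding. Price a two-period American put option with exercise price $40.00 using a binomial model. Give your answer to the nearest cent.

$5.00

Risk-neutral probability p = (1 + 0.05 − 0.95)/(1.1 − 0.95) = 0.1000/0.1500 = 0.6667
Terminal stock prices: S_uu = 42.35, S_ud = 36.57, S_dd = 31.59
Terminal payoffs (K − S): max(-2.35, 0) = 0, max(3.425, 0) = 3.425, max(8.413, 0) = 8.413
Node u (S = 38.5): continuation = 1/1.05·[0.6667·0.0000 + 0.3333·3.4250] = 1.0873; exercise value = 1.5000 > continuation, so V_u = 1.5000 (exercise)
Node d (S = 33.25): continuation = 1/1.05·[0.6667·3.4250 + 0.3333·8.4125] = 4.8452; exercise value = 6.7500 > continuation, so V_d = 6.7500 (exercise)
Node 0 (S = 35): continuation = 1/1.05·[0.6667·1.5000 + 0.3333·6.7500] = 3.0952; exercise value = 5.0000 > continuation, so V_0 = 5.0000 (exercise)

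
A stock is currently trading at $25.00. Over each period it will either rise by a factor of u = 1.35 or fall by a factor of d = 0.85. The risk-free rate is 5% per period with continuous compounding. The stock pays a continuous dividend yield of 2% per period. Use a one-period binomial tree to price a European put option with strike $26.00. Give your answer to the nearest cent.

Per-period risk-free factor R = e^0.05 = 1.0513; dividend-adjusted growth = e^(0.05−0.02) = 1.0305.
Risk-neutral probability p = (1.0305 − 0.85)/(1.35 − 0.85) = 0.1805/0.5000 = 0.3609
Terminal stock prices: S_u = 33.75, S_d = 21.25
Terminal payoffs (K − S): max(-7.75, 0) = 0, max(4.75, 0) = 4.75
Node 0 (S = 25): V_0 = e^(−0.05)·[0.3609·0.0000 + 0.6391·4.7500] = 2.8876

$2.89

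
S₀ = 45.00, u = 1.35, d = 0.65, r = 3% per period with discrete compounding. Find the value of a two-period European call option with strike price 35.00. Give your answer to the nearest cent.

15.16

Risk-neutral probability p = (1 + 0.03 − 0.65)/(1.35 − 0.65) = 0.3800/0.7000 = 0.5429
Terminal stock prices: S_uu = 82.01, S_ud = 39.49, S_dd = 19.01
Terminal payoffs (S − K): max(47.01, 0) = 47.01, max(4.488, 0) = 4.488, max(-15.99, 0) = 0
Node u (S = 60.75): V_u = 1/1.03·[0.5429·47.0125 + 0.4571·4.4875] = 26.7694
Node d (S = 29.25): V_d = 1/1.03·[0.5429·4.4875 + 0.4571·0.0000] = 2.3651
Node 0 (S = 45): V_0 = 1/1.03·[0.5429·26.7694 + 0.4571·2.3651] = 15.1584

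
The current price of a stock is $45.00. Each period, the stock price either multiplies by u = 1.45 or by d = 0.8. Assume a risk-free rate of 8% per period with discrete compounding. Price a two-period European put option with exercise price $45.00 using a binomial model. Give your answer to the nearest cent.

$4.50

Risk-neutral probability p = (1 + 0.08 − 0.8)/(1.45 − 0.8) = 0.2800/0.6500 = 0.4308
Terminal stock prices: S_uu = 94.61, S_ud = 52.2, S_dd = 28.8
Terminal payoffs (K − S): max(-49.61, 0) = 0, max(-7.2, 0) = 0, max(16.2, 0) = 16.2
Node u (S = 65.25): V_u = 1/1.08·[0.4308·0.0000 + 0.5692·0.0000] = 0.0000
Node d (S = 36): V_d = 1/1.08·[0.4308·0.0000 + 0.5692·16.2000] = 8.5385
Node 0 (S = 45): V_0 = 1/1.08·[0.4308·0.0000 + 0.5692·8.5385] = 4.5003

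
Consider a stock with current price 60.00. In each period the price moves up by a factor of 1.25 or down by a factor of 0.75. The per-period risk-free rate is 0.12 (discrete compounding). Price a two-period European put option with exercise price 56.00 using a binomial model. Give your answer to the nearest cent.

Risk-neutral probability p = (1 + 0.12 − 0.75)/(1.25 − 0.75) = 0.3700/0.5000 = 0.7400
Terminal stock prices: S_uu = 93.75, S_ud = 56.25, S_dd = 33.75
Terminal payoffs (K − S): max(-37.75, 0) = 0, max(-0.25, 0) = 0, max(22.25, 0) = 22.25
Node u (S = 75): V_u = 1/1.12·[0.7400·0.0000 + 0.2600·0.0000] = 0.0000
Node d (S = 45): V_d = 1/1.12·[0.7400·0.0000 + 0.2600·22.2500] = 5.1652
Node 0 (S = 60): V_0 = 1/1.12·[0.7400·0.0000 + 0.2600·5.1652] = 1.1991

1.20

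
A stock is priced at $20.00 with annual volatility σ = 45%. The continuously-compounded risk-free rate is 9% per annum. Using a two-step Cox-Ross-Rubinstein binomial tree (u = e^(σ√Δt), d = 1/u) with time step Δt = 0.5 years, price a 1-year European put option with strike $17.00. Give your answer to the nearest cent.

$1.51

CRR parameters: u = e^(σ√Δt) = e^(0.45·√0.5) = 1.3746, d = 1/u = 0.7275
Per-period rate: rΔt = 0.09·0.5 = 0.045, so R = e^0.045 = 1.0460
Risk-neutral probability p = (e^0.045 − 0.7275)/(1.3746 − 0.7275) = 0.3186/0.6472 = 0.4922
Terminal stock prices: S_uu = 37.79, S_ud = 20, S_dd = 10.58
Terminal payoffs (K − S): max(-20.79, 0) = 0, max(-3, 0) = 0, max(6.416, 0) = 6.416
Node u (S = 27.49): V_u = e^(−0.045)·[0.4922·0.0000 + 0.5078·0.0000] = 0.0000
Node d (S = 14.55): V_d = e^(−0.045)·[0.4922·0.0000 + 0.5078·6.4161] = 3.1145
Node 0 (S = 20): V_0 = e^(−0.045)·[0.4922·0.0000 + 0.5078·3.1145] = 1.5119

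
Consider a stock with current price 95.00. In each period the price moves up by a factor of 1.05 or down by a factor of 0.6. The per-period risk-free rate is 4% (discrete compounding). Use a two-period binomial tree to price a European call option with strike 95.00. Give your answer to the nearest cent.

8.61

Risk-neutral probability p = (1 + 0.04 − 0.6)/(1.05 − 0.6) = 0.4400/0.4500 = 0.9778
Terminal stock prices: S_uu = 104.7, S_ud = 59.85, S_dd = 34.2
Terminal payoffs (S − K): max(9.737, 0) = 9.737, max(-35.15, 0) = 0, max(-60.8, 0) = 0
Node u (S = 99.75): V_u = 1/1.04·[0.9778·9.7375 + 0.0222·0.0000] = 9.1549
Node d (S = 57): V_d = 1/1.04·[0.9778·0.0000 + 0.0222·0.0000] = 0.0000
Node 0 (S = 95): V_0 = 1/1.04·[0.9778·9.1549 + 0.0222·0.0000] = 8.6072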